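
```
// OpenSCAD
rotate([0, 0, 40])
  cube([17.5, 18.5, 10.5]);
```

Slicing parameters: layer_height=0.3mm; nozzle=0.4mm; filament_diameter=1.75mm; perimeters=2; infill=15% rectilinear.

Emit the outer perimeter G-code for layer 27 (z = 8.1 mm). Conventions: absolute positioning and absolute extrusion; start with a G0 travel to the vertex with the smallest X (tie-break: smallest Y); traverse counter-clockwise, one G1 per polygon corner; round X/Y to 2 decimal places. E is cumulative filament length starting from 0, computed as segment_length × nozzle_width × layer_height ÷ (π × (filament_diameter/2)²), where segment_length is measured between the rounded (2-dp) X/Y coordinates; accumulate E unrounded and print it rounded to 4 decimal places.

G0 X-11.89 Y14.17 Z8.10
G1 X0.00 Y0.00 E0.9228
G1 X13.41 Y11.25 E1.7961
G1 X1.51 Y25.42 E2.7193
G1 X-11.89 Y14.17 E3.5922

At z = 8.1 mm: the 17.5×18.5 cube contributes its full rectangle; (rotated 40° about Z; rotation is an isometry so areas/perimeters/island counts are preserved). The outline is a single polygon with 4 vertices. Extrusion per mm of travel: 0.4 × 0.3 / (π × 0.875²) = 0.049890. Accumulating E over each segment gives final E = 3.5922.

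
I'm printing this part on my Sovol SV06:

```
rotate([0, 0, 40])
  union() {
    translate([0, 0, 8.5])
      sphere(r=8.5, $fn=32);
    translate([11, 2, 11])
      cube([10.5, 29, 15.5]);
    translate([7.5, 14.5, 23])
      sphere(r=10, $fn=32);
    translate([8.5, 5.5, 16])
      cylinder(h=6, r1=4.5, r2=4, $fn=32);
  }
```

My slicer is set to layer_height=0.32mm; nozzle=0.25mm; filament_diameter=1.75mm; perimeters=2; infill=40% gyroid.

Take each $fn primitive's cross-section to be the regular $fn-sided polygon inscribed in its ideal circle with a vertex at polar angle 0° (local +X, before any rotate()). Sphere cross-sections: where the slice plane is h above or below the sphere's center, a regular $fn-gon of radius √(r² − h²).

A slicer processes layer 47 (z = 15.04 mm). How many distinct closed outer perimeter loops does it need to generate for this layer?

At z = 15.04 mm: the r=8.5 sphere slices to a regular 32-gon of circumradius 5.429 (√(r²−h²) with h=6.54 from center); the cube at (11, 2) (footprint 10.5×29) is included at this height; the r=10 sphere at (7.5, 14.5) slices to a regular 32-gon of circumradius 6.053 (√(r²−h²) with h=7.96 from center); the cone at (8.5, 5.5) is not intersected at this z (z outside [16, 22]); Taking the union: the regions partially overlap (shared area 17.45 mm²), so overlapping operands fuse into one piece — 2 connected regions; (rotated 40° about Z; rotation is an isometry so areas/perimeters/island counts are preserved). The result has 2 disconnected regions.

2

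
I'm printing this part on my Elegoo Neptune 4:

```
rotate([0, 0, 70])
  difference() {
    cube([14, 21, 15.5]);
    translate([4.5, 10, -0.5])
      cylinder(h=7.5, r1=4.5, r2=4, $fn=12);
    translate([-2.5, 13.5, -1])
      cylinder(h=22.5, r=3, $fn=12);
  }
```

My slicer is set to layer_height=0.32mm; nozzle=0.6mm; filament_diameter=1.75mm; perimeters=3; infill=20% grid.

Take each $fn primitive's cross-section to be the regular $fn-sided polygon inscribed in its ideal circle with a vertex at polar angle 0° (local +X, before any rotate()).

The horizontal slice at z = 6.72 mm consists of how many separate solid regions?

1

At z = 6.72 mm: the 14×21 cube contributes its full rectangle; the cone at (4.5, 10): at t=0.963 of its height the radius interpolates to r₁+(r₂−r₁)t = 4.019, giving a regular 12-gon of that circumradius; the cylinder at (-2.5, 13.5): section is a regular 12-gon, circumradius r=3; Subtracting the remaining from the first: starting from the 14×21 cube, the cone at (4.5, 10) lies wholly inside it (removes its full 48.45 mm² and its 24.96 mm outline becomes a hole wall); the r=3 cylinder at (-2.5, 13.5) partially overlaps it — only the 0.91 mm² overlap (of its 27.00 mm²) is removed, clipping the outline — 1 connected region with 1 hole; (whole slice rotated 70° about Z — lengths, areas and connectivity unchanged). The result has 1 disconnected region.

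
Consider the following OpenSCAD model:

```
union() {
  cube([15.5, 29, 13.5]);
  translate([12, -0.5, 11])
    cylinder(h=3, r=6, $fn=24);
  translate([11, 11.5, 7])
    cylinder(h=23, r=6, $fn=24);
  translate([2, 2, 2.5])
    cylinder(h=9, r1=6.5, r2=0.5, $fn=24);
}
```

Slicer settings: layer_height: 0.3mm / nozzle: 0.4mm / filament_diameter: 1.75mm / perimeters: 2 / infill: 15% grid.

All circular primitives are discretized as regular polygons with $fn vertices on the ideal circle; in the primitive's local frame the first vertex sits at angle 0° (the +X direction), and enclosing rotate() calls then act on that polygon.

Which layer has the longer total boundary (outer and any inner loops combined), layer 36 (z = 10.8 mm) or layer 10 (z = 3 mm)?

layer 10 (z = 3 mm)

Layer 36 (z = 10.8): the 15.5×29 cube contributes its full rectangle (perimeter 89.00 mm); the cylinder at (12, -0.5) is not intersected at this z (z outside [11, 14]); the cylinder at (11, 11.5): section is a regular 24-gon, circumradius r=6 (perimeter = 2·24·6.000·sin(180°/24) = 37.59 mm); the cone at (2, 2) contributes a regular 24-gon of circumradius 0.967 (interpolated between r1=6.5 and r2=0.5 at t=0.922) (perimeter = 2·24·0.967·sin(180°/24) = 6.06 mm); Merging all regions: the regions partially overlap (shared area 106.86 mm²), so the edge portions inside another operand are dropped and the merged outline is re-measured after clipping — boundary = 89.74 mm. So its perimeter = 89.74 mm. Layer 10 (z = 3): the 15.5×29 cube contributes its full rectangle (perimeter 89.00 mm); the cylinder at (12, -0.5) is not intersected at this z (z outside [11, 14]); the cylinder at (11, 11.5) does not reach this height (z outside [7, 30]); the cone at (2, 2): at t=0.056 of its height the radius interpolates to r₁+(r₂−r₁)t = 6.167, giving a regular 24-gon of that circumradius (perimeter = 2·24·6.167·sin(180°/24) = 38.64 mm); Combining (union): the regions partially overlap (shared area 57.62 mm²), so the edge portions inside another operand are dropped and the merged outline is re-measured after clipping — boundary = 98.30 mm. So its perimeter = 98.30 mm. Layer 10 is larger (98.30 vs 89.74 mm).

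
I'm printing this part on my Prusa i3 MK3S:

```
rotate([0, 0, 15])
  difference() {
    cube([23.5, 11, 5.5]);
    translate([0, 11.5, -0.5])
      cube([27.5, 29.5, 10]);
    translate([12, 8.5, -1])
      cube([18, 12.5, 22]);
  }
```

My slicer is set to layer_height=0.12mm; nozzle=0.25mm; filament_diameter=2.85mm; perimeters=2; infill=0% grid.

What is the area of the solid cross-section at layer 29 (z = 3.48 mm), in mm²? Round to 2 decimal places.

At z = 3.48 mm: the 23.5×11 cube contributes its full rectangle (area 258.50 mm²); the cube at (0, 11.5) is present — its section is the full 27.5×29.5 rectangle (area 811.25 mm²); the cube at (12, 8.5) is present — its section is the full 18×12.5 rectangle (area 225.00 mm²); After the difference (first − rest): starting from the 23.5×11 cube (258.50 mm²), the 27.5×29.5 cube at (0, 11.5) misses the remaining region (no effect); the 18×12.5 cube at (12, 8.5) partially overlaps it — only the 28.75 mm² overlap (of its 225.00 mm²) is removed, clipping the outline — area = 229.75 mm²; (whole slice rotated 15° about Z — lengths, areas and connectivity unchanged). Overall, the cross-section is a single solid region. Net area = 229.75 mm².

229.75 mm²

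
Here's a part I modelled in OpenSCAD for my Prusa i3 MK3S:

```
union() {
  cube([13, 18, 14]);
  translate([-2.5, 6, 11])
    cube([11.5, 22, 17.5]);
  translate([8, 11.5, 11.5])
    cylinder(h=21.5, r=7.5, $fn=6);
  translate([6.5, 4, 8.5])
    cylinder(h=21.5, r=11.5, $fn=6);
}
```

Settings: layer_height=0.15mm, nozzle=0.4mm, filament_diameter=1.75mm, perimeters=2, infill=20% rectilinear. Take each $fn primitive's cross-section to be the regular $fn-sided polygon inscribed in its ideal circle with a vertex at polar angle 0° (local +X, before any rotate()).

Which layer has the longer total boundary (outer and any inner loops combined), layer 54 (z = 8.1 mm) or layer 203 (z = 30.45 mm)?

Layer 54 (z = 8.1): the cube (footprint 13×18) is included at this height (perimeter 62.00 mm); the cube at (-2.5, 6) is not intersected at this z (z outside [11, 28.5]); the cylinder at (8, 11.5) does not reach this height (z outside [11.5, 33]); the cylinder at (6.5, 4) does not reach this height (z outside [8.5, 30]); Merging all regions: only the 13×18 cube is present, so the union is just that shape — boundary = 62.00 mm. So its perimeter = 62.00 mm. Layer 203 (z = 30.45): the cube does not reach this height (z outside [0, 14]); the cube at (-2.5, 6) is not intersected at this z (z outside [11, 28.5]); the cylinder at (8, 11.5): section is a regular 6-gon, circumradius r=7.5 (perimeter = 2·6·7.500·sin(180°/6) = 45.00 mm); the cylinder at (6.5, 4) is absent (z outside [8.5, 30]); Combining (union): only the r=7.5 cylinder at (8, 11.5) is present, so the union is just that shape — boundary = 45.00 mm. So its perimeter = 45.00 mm. Layer 54 is larger (62.00 vs 45.00 mm).

layer 54 (z = 8.1 mm)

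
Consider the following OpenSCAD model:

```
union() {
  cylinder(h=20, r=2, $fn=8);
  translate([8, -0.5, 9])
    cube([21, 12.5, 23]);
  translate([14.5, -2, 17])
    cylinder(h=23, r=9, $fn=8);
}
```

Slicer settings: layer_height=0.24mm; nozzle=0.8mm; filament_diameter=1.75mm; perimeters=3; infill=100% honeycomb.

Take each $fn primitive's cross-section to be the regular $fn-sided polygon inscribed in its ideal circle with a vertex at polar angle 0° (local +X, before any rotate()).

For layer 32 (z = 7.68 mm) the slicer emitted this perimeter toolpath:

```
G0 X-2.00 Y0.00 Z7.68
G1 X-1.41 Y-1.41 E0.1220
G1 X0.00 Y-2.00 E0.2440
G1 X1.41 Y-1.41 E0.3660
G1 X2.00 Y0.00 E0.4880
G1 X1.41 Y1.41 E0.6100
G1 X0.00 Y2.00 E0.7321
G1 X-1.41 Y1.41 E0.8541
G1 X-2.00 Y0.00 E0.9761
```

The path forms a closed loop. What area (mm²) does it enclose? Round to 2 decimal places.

Apply the shoelace formula to the sequence of (X, Y) vertices; enclosed area = 11.28 mm².

11.28 mm²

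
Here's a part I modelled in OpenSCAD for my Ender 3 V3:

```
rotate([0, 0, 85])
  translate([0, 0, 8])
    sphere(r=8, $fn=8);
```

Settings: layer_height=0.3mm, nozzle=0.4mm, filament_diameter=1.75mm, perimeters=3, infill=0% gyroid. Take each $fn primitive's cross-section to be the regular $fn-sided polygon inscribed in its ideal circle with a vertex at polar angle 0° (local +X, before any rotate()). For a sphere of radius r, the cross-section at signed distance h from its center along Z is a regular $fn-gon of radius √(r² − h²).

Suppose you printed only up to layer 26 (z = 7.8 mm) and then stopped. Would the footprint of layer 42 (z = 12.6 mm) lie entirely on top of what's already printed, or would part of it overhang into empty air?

Compare the two slices. At z = 7.8: the r=8 sphere contributes a regular 8-gon of circumradius √(8²−0.2²) = 7.997 (area = (8/2)·7.997²·sin(360°/8) = 180.91 mm²); (whole slice rotated 85° about Z — lengths, areas and connectivity unchanged). At z = 12.6: the r=8 sphere contributes a regular 8-gon of circumradius √(8²−4.6²) = 6.545 (area = (8/2)·6.545²·sin(360°/8) = 121.17 mm²); (whole slice rotated 85° about Z — lengths, areas and connectivity unchanged). Checking containment: the cross-section at z = 12.6 is a subset of the cross-section at z = 7.8.

entirely on top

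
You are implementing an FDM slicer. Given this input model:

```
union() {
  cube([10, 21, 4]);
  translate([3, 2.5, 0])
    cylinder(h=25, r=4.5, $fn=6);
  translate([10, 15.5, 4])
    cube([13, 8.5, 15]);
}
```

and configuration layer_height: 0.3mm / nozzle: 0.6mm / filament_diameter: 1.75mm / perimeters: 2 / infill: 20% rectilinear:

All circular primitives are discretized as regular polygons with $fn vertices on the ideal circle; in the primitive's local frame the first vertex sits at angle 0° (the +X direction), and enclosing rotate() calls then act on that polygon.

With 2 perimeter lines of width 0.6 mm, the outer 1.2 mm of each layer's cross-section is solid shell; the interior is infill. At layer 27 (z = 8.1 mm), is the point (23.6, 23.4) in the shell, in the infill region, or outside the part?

At z = 8.1 mm: the cube does not reach this height (z outside [0, 4]); the r=4.5 cylinder at (3, 2.5) contributes a regular 6-gon of circumradius 4.5; the cube at (10, 15.5) (footprint 13×8.5) is included at this height; Taking the union: the 2 present regions are separate (no shared area or edge), so areas and boundary lengths simply add and each stays a separate island — 2 connected regions. Overall, the cross-section has 2 separate islands. The nearest boundary edge runs (23.00, 24.00)→(23.00, 15.50); distance from the point to it = 0.60 mm. The point is not inside any of the regions above, so it lies outside the cross-section (0.60 mm from the nearest boundary).

outside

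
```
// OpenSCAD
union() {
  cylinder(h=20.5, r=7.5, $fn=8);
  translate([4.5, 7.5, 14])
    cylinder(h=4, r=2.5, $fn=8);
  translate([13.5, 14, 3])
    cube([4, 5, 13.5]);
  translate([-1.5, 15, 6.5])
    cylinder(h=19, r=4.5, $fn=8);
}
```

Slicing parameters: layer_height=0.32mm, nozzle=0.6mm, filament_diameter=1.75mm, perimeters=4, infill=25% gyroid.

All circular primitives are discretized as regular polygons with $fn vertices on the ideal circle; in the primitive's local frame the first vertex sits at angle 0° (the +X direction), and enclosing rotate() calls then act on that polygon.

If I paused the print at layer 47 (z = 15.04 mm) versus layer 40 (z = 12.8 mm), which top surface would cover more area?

Layer 47 (z = 15.04): the cylinder: section is a regular 8-gon, circumradius r=7.5 (area = (8/2)·7.500²·sin(360°/8) = 159.10 mm²); the r=2.5 cylinder at (4.5, 7.5) contributes a regular 8-gon of circumradius 2.5 (area = (8/2)·2.500²·sin(360°/8) = 17.68 mm²); the 4×5 cube at (13.5, 14) contributes its full rectangle (area 20.00 mm²); the r=4.5 cylinder at (-1.5, 15) contributes a regular 8-gon of circumradius 4.5 (area = (8/2)·4.500²·sin(360°/8) = 57.28 mm²); Merging all regions: the regions partially overlap — summed areas 254.05 mm² minus the doubly-counted overlap 1.47 mm² gives 252.58 mm² — area = 252.58 mm². So its area = 252.58 mm². Layer 40 (z = 12.8): the cylinder: section is a regular 8-gon, circumradius r=7.5 (area = (8/2)·7.500²·sin(360°/8) = 159.10 mm²); the cylinder at (4.5, 7.5) is absent (z outside [14, 18]); the cube at (13.5, 14) (footprint 4×5) is included at this height (area 20.00 mm²); the r=4.5 cylinder at (-1.5, 15) gives a regular 8-gon of circumradius 4.5 (constant along its height) (area = (8/2)·4.500²·sin(360°/8) = 57.28 mm²); Combining (union): the 3 present regions are separate (no shared area or edge), so areas and boundary lengths simply add and each stays a separate island — area = 236.37 mm². So its area = 236.37 mm². Layer 47 is larger (252.58 vs 236.37 mm²).

layer 47 (z = 15.04 mm)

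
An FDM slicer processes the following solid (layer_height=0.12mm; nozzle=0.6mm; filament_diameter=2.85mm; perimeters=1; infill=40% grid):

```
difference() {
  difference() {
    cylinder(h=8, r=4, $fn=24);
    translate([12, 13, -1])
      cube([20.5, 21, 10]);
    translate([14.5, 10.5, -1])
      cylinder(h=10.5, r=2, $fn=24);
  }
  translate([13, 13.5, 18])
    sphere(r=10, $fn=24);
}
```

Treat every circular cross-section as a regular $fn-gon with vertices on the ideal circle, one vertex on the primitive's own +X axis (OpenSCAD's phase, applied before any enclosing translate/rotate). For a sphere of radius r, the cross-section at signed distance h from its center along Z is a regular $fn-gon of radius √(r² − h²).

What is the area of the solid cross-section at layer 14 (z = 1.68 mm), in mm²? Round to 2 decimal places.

49.69 mm²

At z = 1.68 mm: the r=4 cylinder contributes a regular 24-gon of circumradius 4 (area = (24/2)·4.000²·sin(360°/24) = 49.69 mm²); the cube at (12, 13) (footprint 20.5×21) is included at this height (area 430.50 mm²); the r=2 cylinder at (14.5, 10.5) gives a regular 24-gon of circumradius 2 (constant along its height) (area = (24/2)·2.000²·sin(360°/24) = 12.42 mm²); Taking the first minus the rest: starting from the r=4 cylinder (49.69 mm²), the 20.5×21 cube at (12, 13) misses the remaining region (no effect); the r=2 cylinder at (14.5, 10.5) misses the remaining region (no effect) — area = 49.69 mm²; the sphere at (13, 13.5) does not reach this height (|z−center|=16.320 > r=10); After the difference (first − rest): none of the subtracted shapes is present at this height, so the result so far is unchanged — area = 49.69 mm². Overall, the cross-section is a single solid region. Net area = 49.69 mm².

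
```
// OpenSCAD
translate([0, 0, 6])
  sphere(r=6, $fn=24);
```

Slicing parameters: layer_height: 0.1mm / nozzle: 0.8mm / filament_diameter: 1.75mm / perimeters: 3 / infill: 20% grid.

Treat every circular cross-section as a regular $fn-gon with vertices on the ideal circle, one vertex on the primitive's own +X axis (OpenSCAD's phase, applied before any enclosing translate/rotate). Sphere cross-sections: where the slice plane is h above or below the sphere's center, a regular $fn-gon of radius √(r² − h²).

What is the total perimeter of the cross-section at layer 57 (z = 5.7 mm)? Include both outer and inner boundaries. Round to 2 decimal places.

At z = 5.7 mm: the r=6 sphere slices to a regular 24-gon of circumradius 5.992 (√(r²−h²) with h=0.3 from center) (perimeter = 2·24·5.992·sin(180°/24) = 37.54 mm). Overall, the cross-section is a single solid region. Total boundary length (outer) = 37.54 mm.

37.54 mm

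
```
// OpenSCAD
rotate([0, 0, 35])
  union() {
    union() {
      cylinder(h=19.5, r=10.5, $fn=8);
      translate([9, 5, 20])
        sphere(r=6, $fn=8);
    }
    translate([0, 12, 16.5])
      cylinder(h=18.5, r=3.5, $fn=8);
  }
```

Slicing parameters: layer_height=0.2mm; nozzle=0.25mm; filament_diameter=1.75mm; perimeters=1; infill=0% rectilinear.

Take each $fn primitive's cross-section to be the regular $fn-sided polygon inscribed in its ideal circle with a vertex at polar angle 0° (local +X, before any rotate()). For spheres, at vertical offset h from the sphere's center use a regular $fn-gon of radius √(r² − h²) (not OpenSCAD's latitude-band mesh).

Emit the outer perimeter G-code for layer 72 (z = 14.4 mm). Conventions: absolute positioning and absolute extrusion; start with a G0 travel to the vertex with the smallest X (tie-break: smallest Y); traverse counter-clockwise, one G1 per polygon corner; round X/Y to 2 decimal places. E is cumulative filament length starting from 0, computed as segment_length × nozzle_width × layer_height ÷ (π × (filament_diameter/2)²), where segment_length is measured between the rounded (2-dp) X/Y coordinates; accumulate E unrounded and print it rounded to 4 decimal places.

G0 X-10.34 Y1.82 Z14.40
G1 X-8.60 Y-6.02 E0.1669
G1 X-1.82 Y-10.34 E0.3341
G1 X6.02 Y-8.60 E0.5010
G1 X10.34 Y-1.82 E0.6681
G1 X8.60 Y6.02 E0.8351
G1 X5.90 Y7.74 E0.9016
G1 X6.63 Y8.88 E0.9297
G1 X6.27 Y10.49 E0.9640
G1 X4.88 Y11.38 E0.9983
G1 X3.27 Y11.02 E1.0326
G1 X2.54 Y9.88 E1.0608
G1 X1.82 Y10.34 E1.0785
G1 X-6.02 Y8.60 E1.2455
G1 X-10.34 Y1.82 E1.4126

At z = 14.4 mm: the r=10.5 cylinder gives a regular 8-gon of circumradius 10.5 (constant along its height); the r=6 sphere at (9, 5) contributes a regular 8-gon of circumradius √(6²−5.6²) = 2.154; Taking the union: the regions partially overlap (shared area 4.46 mm²), so overlapping operands fuse into one piece — 1 connected region; the cylinder at (0, 12) is not intersected at this z (z outside [16.5, 35]); Merging all regions: only that combined region is present, so the union is just that shape — 1 connected region; (rotated 35° about Z; rotation is an isometry so areas/perimeters/island counts are preserved). The outline is a single polygon with 14 vertices. Extrusion per mm of travel: 0.25 × 0.2 / (π × 0.875²) = 0.020788. Accumulating E over each segment gives final E = 1.4126.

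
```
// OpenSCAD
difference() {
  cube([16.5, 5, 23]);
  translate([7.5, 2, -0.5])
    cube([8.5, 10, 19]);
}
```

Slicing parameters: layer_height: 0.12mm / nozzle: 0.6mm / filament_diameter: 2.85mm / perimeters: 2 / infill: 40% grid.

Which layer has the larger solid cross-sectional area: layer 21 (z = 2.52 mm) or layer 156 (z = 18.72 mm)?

Layer 21 (z = 2.52): the 16.5×5 cube contributes its full rectangle (area 82.50 mm²); the cube at (7.5, 2) (footprint 8.5×10) is included at this height (area 85.00 mm²); Taking the first minus the rest: starting from the 16.5×5 cube (82.50 mm²), the 8.5×10 cube at (7.5, 2) partially overlaps it — only the 25.50 mm² overlap (of its 85.00 mm²) is removed, clipping the outline — area = 57.00 mm². So its area = 57.00 mm². Layer 156 (z = 18.72): the cube (footprint 16.5×5) is included at this height (area 82.50 mm²); the cube at (7.5, 2) is absent (z outside [-0.5, 18.5]); After the difference (first − rest): none of the subtracted shapes is present at this height, so the 16.5×5 cube is unchanged — area = 82.50 mm². So its area = 82.50 mm². Layer 156 is larger (82.50 vs 57.00 mm²).

layer 156 (z = 18.72 mm)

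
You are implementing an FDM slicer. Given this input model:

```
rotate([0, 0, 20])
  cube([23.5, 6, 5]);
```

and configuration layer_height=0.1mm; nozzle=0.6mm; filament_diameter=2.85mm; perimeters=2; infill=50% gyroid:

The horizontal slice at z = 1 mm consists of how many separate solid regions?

1

At z = 1 mm: the cube (footprint 23.5×6) is included at this height; (rotated 20° about Z; rotation is an isometry so areas/perimeters/island counts are preserved). The result has 1 disconnected region.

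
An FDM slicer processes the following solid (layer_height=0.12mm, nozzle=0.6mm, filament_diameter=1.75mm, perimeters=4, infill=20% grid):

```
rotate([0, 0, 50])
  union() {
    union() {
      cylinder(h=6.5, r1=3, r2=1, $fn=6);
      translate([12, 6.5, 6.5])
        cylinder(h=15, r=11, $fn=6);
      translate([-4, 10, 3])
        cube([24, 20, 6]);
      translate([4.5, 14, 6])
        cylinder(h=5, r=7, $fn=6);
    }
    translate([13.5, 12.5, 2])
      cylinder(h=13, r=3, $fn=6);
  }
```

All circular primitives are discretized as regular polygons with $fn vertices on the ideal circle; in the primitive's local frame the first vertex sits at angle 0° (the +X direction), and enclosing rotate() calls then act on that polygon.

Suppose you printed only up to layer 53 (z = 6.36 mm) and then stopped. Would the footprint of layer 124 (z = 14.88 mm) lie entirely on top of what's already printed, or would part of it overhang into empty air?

Compare the two slices. At z = 6.36: the cone (r1=3→r2=1) has section circumradius 1.043 here — a regular 6-gon (area = (6/2)·1.043²·sin(360°/6) = 2.83 mm²); the cylinder at (12, 6.5) does not reach this height (z outside [6.5, 21.5]); the 24×20 cube at (-4, 10) contributes its full rectangle (area 480.00 mm²); the cylinder at (4.5, 14): section is a regular 6-gon, circumradius r=7 (area = (6/2)·7.000²·sin(360°/6) = 127.31 mm²); Taking the union: the regions partially overlap — summed areas 610.13 mm² minus the doubly-counted overlap 110.42 mm² gives 499.72 mm² — area = 499.72 mm²; the r=3 cylinder at (13.5, 12.5) contributes a regular 6-gon of circumradius 3 (area = (6/2)·3.000²·sin(360°/6) = 23.38 mm²); Taking the union: the regions partially overlap — summed areas 523.10 mm² minus the doubly-counted overlap 23.08 mm² gives 500.02 mm² — area = 500.02 mm²; (rotated 50° about Z; rotation is an isometry so areas/perimeters/island counts are preserved). At z = 14.88: the cone is not intersected at this z (z outside [0, 6.5]); the r=11 cylinder at (12, 6.5) gives a regular 6-gon of circumradius 11 (constant along its height) (area = (6/2)·11.000²·sin(360°/6) = 314.37 mm²); the cube at (-4, 10) does not reach this height (z outside [3, 9]); the cylinder at (4.5, 14) is not intersected at this z (z outside [6, 11]); Merging all regions: only the r=11 cylinder at (12, 6.5) is present, so the union is just that shape — area = 314.37 mm²; the cylinder at (13.5, 12.5): section is a regular 6-gon, circumradius r=3 (area = (6/2)·3.000²·sin(360°/6) = 23.38 mm²); Taking the union: the r=3 cylinder at (13.5, 12.5) lies entirely inside the result so far, so the union is just the result so far — area = 314.37 mm²; (rotated 50° about Z; rotation is an isometry so areas/perimeters/island counts are preserved). Checking containment: at z = 14.88 the cross-section extends beyond the z = 6.36 cross-section by about 214.92 mm².

part overhangs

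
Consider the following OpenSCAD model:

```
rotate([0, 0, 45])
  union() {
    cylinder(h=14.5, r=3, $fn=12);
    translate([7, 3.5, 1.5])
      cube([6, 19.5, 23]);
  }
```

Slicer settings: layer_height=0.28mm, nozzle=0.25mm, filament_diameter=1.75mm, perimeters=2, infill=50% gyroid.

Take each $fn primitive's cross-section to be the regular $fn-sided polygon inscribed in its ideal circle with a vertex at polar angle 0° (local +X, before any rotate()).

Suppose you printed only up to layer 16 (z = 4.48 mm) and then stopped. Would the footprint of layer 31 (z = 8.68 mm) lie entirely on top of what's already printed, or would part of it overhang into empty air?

Compare the two slices. At z = 4.48: the r=3 cylinder contributes a regular 12-gon of circumradius 3 (area = (12/2)·3.000²·sin(360°/12) = 27.00 mm²); the cube at (7, 3.5) (footprint 6×19.5) is included at this height (area 117.00 mm²); Taking the union: the 2 present regions are separate (no shared area or edge), so areas and boundary lengths simply add and each stays a separate island — area = 144.00 mm²; (whole slice rotated 45° about Z — lengths, areas and connectivity unchanged). At z = 8.68: the cylinder: section is a regular 12-gon, circumradius r=3 (area = (12/2)·3.000²·sin(360°/12) = 27.00 mm²); the cube at (7, 3.5) is present — its section is the full 6×19.5 rectangle (area 117.00 mm²); Taking the union: the 2 present regions are separate (no shared area or edge), so areas and boundary lengths simply add and each stays a separate island — area = 144.00 mm²; (rotated 45° about Z; rotation is an isometry so areas/perimeters/island counts are preserved). Checking containment: the cross-section at z = 8.68 is a subset of the cross-section at z = 4.48.

entirely on top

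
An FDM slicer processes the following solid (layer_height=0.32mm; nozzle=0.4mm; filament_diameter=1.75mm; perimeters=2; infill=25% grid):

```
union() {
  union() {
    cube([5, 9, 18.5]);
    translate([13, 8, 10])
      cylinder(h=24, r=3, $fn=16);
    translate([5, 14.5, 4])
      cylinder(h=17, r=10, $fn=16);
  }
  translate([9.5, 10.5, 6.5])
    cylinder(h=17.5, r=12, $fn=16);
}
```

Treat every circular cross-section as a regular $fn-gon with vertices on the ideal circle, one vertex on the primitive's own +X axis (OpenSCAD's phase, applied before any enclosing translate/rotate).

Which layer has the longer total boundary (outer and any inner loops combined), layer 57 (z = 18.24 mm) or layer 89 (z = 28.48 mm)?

Layer 57 (z = 18.24): the cube (footprint 5×9) is included at this height (perimeter 28.00 mm); the r=3 cylinder at (13, 8) contributes a regular 16-gon of circumradius 3 (perimeter = 2·16·3.000·sin(180°/16) = 18.73 mm); the cylinder at (5, 14.5): section is a regular 16-gon, circumradius r=10 (perimeter = 2·16·10.000·sin(180°/16) = 62.43 mm); Taking the union: the regions partially overlap (shared area 30.08 mm²), so the edge portions inside another operand are dropped and the merged outline is re-measured after clipping — boundary = 77.92 mm; the r=12 cylinder at (9.5, 10.5) contributes a regular 16-gon of circumradius 12 (perimeter = 2·16·12.000·sin(180°/16) = 74.91 mm); Combining (union): the regions partially overlap (shared area 273.71 mm²), so the edge portions inside another operand are dropped and the merged outline is re-measured after clipping — boundary = 83.70 mm. So its perimeter = 83.70 mm. Layer 89 (z = 28.48): the cube does not reach this height (z outside [0, 18.5]); the cylinder at (13, 8): section is a regular 16-gon, circumradius r=3 (perimeter = 2·16·3.000·sin(180°/16) = 18.73 mm); the cylinder at (5, 14.5) does not reach this height (z outside [4, 21]); Combining (union): only the r=3 cylinder at (13, 8) is present, so the union is just that shape — boundary = 18.73 mm; the cylinder at (9.5, 10.5) is not intersected at this z (z outside [6.5, 24]); Taking the union: only the result so far is present, so the union is just that shape — boundary = 18.73 mm. So its perimeter = 18.73 mm. Layer 57 is larger (83.70 vs 18.73 mm).

layer 57 (z = 18.24 mm)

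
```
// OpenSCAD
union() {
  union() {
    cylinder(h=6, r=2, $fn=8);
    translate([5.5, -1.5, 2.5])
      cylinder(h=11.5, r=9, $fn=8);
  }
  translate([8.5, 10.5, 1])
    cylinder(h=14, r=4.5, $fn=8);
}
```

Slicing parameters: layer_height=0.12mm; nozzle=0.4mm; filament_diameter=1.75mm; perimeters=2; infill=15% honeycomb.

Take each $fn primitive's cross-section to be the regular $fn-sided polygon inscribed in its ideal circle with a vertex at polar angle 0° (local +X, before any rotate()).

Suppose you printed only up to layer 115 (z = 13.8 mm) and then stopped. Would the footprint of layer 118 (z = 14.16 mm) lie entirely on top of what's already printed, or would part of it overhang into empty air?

entirely on top

Compare the two slices. At z = 13.8: the cylinder does not reach this height (z outside [0, 6]); the cylinder at (5.5, -1.5): section is a regular 8-gon, circumradius r=9 (area = (8/2)·9.000²·sin(360°/8) = 229.10 mm²); Merging all regions: only the r=9 cylinder at (5.5, -1.5) is present, so the union is just that shape — area = 229.10 mm²; the r=4.5 cylinder at (8.5, 10.5) gives a regular 8-gon of circumradius 4.5 (constant along its height) (area = (8/2)·4.500²·sin(360°/8) = 57.28 mm²); Merging all regions: the regions partially overlap — summed areas 286.38 mm² minus the doubly-counted overlap 0.85 mm² gives 285.53 mm² — area = 285.53 mm². At z = 14.16: the cylinder is absent (z outside [0, 6]); the cylinder at (5.5, -1.5) does not reach this height (z outside [2.5, 14]); Taking the union: nothing is present at this height; the cylinder at (8.5, 10.5): section is a regular 8-gon, circumradius r=4.5 (area = (8/2)·4.500²·sin(360°/8) = 57.28 mm²); Merging all regions: only the r=4.5 cylinder at (8.5, 10.5) is present, so the union is just that shape — area = 57.28 mm². Checking containment: the cross-section at z = 14.16 is a subset of the cross-section at z = 13.8.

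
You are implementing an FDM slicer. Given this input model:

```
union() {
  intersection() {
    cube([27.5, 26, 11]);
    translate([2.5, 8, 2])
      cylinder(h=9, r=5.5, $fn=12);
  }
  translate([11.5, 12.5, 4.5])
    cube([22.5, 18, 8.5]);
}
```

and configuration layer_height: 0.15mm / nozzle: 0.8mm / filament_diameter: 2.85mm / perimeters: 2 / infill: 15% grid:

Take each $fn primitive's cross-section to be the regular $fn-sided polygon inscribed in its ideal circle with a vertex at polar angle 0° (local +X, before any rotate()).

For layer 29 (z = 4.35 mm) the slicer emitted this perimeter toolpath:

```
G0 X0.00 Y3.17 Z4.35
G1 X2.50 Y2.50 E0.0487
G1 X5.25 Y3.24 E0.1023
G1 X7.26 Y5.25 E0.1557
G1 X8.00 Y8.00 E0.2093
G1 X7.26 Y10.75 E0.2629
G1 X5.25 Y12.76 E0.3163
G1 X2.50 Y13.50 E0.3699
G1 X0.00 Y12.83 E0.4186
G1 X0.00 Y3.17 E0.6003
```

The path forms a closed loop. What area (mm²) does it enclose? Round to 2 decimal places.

71.17 mm²

Apply the shoelace formula to the sequence of (X, Y) vertices; enclosed area = 71.17 mm².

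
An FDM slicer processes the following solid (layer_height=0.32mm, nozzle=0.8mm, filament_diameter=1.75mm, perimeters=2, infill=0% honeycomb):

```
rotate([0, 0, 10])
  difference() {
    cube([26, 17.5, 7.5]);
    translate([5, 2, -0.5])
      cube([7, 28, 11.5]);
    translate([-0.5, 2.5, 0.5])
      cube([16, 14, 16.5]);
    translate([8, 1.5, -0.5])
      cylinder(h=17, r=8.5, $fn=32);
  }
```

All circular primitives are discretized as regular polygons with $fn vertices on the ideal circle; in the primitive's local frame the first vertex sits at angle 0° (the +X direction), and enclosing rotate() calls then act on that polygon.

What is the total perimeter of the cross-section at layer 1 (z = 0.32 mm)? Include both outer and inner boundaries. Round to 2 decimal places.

94.09 mm

At z = 0.32 mm: the 26×17.5 cube contributes its full rectangle (perimeter 87.00 mm); the cube at (5, 2) (footprint 7×28) is included at this height (perimeter 70.00 mm); the cube at (-0.5, 2.5) is absent (z outside [0.5, 17]); the cylinder at (8, 1.5): section is a regular 32-gon, circumradius r=8.5 (perimeter = 2·32·8.500·sin(180°/32) = 53.32 mm); Taking the first minus the rest: starting from the 26×17.5 cube, the 7×28 cube at (5, 2) partially overlaps it — only the 108.50 mm² overlap (of its 196.00 mm²) is removed, clipping the outline; the r=8.5 cylinder at (8, 1.5) partially overlaps it — only the 82.56 mm² overlap (of its 225.52 mm²) is removed, clipping the outline — boundary = 94.09 mm; (rotated 10° about Z; rotation is an isometry so areas/perimeters/island counts are preserved). Overall, the cross-section has 2 separate islands. Total boundary length (outer) = 94.09 mm.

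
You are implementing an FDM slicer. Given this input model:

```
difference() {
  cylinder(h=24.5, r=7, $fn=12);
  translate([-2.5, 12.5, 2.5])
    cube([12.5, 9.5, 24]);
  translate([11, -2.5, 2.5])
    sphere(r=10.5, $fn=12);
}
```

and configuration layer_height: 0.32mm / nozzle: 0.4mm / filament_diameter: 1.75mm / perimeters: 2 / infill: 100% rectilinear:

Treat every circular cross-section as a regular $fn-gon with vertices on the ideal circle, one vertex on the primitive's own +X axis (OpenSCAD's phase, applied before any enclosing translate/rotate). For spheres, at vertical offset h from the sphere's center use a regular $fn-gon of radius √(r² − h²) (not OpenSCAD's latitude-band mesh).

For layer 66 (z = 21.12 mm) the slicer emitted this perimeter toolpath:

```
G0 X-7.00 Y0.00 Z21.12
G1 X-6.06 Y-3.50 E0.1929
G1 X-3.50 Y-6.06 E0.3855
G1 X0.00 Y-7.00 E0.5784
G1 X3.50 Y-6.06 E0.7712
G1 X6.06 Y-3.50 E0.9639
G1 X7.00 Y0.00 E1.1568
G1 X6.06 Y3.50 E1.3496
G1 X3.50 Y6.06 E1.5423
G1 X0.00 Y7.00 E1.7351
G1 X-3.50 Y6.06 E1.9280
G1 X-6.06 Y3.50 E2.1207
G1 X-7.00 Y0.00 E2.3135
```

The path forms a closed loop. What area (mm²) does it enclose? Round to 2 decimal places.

Apply the shoelace formula to the sequence of (X, Y) vertices; enclosed area = 146.95 mm².

146.95 mm²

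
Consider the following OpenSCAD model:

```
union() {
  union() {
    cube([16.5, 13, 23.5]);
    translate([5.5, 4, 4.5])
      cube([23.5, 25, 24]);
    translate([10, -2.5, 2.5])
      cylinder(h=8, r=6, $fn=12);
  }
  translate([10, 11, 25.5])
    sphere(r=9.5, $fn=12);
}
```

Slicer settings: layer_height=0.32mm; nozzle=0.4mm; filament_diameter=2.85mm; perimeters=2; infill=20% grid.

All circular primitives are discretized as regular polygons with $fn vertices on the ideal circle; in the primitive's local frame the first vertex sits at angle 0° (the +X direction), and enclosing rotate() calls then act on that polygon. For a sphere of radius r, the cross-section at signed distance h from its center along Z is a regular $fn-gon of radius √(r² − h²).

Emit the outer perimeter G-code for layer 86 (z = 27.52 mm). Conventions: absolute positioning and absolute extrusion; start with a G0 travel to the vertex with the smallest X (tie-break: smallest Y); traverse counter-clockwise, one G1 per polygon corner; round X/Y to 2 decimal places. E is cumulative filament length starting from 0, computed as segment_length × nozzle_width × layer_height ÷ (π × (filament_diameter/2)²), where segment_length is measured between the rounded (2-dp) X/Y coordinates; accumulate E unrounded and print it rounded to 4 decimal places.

G0 X0.72 Y11.00 Z27.52
G1 X1.96 Y6.36 E0.0964
G1 X5.36 Y2.96 E0.1928
G1 X10.00 Y1.72 E0.2892
G1 X14.64 Y2.96 E0.3856
G1 X15.68 Y4.00 E0.4151
G1 X29.00 Y4.00 E0.6823
G1 X29.00 Y29.00 E1.1840
G1 X5.50 Y29.00 E1.6555
G1 X5.50 Y19.08 E1.8545
G1 X5.36 Y19.04 E1.8574
G1 X1.96 Y15.64 E1.9539
G1 X0.72 Y11.00 E2.0503

At z = 27.52 mm: the cube is absent (z outside [0, 23.5]); the cube at (5.5, 4) (footprint 23.5×25) is included at this height; the cylinder at (10, -2.5) does not reach this height (z outside [2.5, 10.5]); Taking the union: only the 23.5×25 cube at (5.5, 4) is present, so the union is just that shape — 1 connected region; the r=9.5 sphere at (10, 11) slices to a regular 12-gon of circumradius 9.283 (√(r²−h²) with h=2.02 from center); Combining (union): the regions partially overlap (shared area 191.56 mm²), so overlapping operands fuse into one piece — 1 connected region. The outline is a single polygon with 12 vertices. Extrusion per mm of travel: 0.4 × 0.32 / (π × 1.425²) = 0.020065. Accumulating E over each segment gives final E = 2.0503.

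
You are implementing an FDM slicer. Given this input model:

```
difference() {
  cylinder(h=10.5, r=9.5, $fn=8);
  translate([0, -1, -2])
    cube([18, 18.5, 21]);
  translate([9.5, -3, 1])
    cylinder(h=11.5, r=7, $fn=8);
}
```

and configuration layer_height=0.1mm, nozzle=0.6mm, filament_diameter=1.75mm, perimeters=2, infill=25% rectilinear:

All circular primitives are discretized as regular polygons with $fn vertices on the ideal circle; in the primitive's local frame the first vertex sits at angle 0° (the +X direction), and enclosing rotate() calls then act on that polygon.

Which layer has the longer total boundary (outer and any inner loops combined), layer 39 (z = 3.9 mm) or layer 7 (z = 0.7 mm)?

layer 7 (z = 0.7 mm)

Layer 39 (z = 3.9): the cylinder: section is a regular 8-gon, circumradius r=9.5 (perimeter = 2·8·9.500·sin(180°/8) = 58.17 mm); the cube at (0, -1) (footprint 18×18.5) is included at this height (perimeter 73.00 mm); the r=7 cylinder at (9.5, -3) gives a regular 8-gon of circumradius 7 (constant along its height) (perimeter = 2·8·7.000·sin(180°/8) = 42.86 mm); Subtracting the remaining from the first: starting from the r=9.5 cylinder, the 18×18.5 cube at (0, -1) partially overlaps it — only the 73.11 mm² overlap (of its 333.00 mm²) is removed, clipping the outline; the r=7 cylinder at (9.5, -3) partially overlaps it — only the 28.46 mm² overlap (of its 138.59 mm²) is removed, clipping the outline — boundary = 54.92 mm. So its perimeter = 54.92 mm. Layer 7 (z = 0.7): the r=9.5 cylinder contributes a regular 8-gon of circumradius 9.5 (perimeter = 2·8·9.500·sin(180°/8) = 58.17 mm); the cube at (0, -1) is present — its section is the full 18×18.5 rectangle (perimeter 73.00 mm); the cylinder at (9.5, -3) is absent (z outside [1, 12.5]); Taking the first minus the rest: starting from the r=9.5 cylinder, the 18×18.5 cube at (0, -1) partially overlaps it — only the 73.11 mm² overlap (of its 333.00 mm²) is removed, clipping the outline — boundary = 62.13 mm. So its perimeter = 62.13 mm. Layer 7 is larger (62.13 vs 54.92 mm).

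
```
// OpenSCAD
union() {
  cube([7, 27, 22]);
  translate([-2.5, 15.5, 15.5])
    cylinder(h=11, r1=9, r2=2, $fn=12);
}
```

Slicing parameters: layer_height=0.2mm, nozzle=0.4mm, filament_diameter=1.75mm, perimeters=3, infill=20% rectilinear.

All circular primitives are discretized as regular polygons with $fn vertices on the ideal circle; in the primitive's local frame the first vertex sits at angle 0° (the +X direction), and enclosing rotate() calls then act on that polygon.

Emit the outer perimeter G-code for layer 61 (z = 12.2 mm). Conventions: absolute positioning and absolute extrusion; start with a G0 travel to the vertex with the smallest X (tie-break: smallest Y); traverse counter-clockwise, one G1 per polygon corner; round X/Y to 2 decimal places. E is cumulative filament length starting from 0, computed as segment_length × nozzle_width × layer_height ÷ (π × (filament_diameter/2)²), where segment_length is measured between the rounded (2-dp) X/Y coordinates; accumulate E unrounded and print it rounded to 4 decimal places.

At z = 12.2 mm: the cube is present — its section is the full 7×27 rectangle; the cone at (-2.5, 15.5) is absent (z outside [15.5, 26.5]); Combining (union): only the 7×27 cube is present, so the union is just that shape — 1 connected region. The outline is a single polygon with 4 vertices. Extrusion per mm of travel: 0.4 × 0.2 / (π × 0.875²) = 0.033260. Accumulating E over each segment gives final E = 2.2617.

G0 X0.00 Y0.00 Z12.20
G1 X7.00 Y0.00 E0.2328
G1 X7.00 Y27.00 E1.1308
G1 X0.00 Y27.00 E1.3637
G1 X0.00 Y0.00 E2.2617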